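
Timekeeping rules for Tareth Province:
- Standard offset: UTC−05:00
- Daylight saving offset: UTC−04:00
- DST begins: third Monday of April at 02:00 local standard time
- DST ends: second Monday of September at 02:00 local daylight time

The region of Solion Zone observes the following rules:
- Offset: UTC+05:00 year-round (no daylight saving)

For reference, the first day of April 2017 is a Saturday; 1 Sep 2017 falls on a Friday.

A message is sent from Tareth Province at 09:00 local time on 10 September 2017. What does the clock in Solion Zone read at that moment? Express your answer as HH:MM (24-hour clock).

1 April 2017 is a Saturday, so the first Monday is April 3 and the third is April 17.
1 September 2017 is a Friday, so the first Monday is September 4 and the second is September 11.
10 September 2017 lies within the daylight-saving period (17 April – 11 September), so Tareth Province is on daylight time, UTC−04:00.
09:00 Tareth Province + 4h = 13:00 UTC.
Solion Zone stays on UTC+05:00 all year.
13:00 UTC + 5h = 18:00 Solion Zone.

18:00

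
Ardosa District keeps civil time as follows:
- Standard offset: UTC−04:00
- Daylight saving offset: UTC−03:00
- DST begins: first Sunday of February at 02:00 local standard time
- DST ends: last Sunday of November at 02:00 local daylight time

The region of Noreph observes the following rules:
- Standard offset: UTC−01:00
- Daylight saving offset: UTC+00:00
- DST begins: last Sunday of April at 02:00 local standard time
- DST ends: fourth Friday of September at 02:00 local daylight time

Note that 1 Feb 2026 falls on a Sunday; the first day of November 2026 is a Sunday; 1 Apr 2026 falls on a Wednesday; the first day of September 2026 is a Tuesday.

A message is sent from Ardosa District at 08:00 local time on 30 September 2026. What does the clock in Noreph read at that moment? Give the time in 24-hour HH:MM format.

1 February 2026 is a Sunday, so the first Sunday is February 1.
1 November 2026 is a Sunday, so Sundays fall on 1, 8, 15, 22, 29; the last is November 29.
30 September 2026 lies within the daylight-saving period (1 February – 29 November), so Ardosa District is on daylight time, UTC−03:00.
08:00 Ardosa District + 3h = 11:00 UTC.
1 April 2026 is a Wednesday, so Sundays fall on 5, 12, 19, 26; the last is April 26.
1 September 2026 is a Tuesday, so the first Friday is September 4 and the fourth is September 25.
At the standard offset (UTC−01:00), 11:00 UTC − 1h = 10:00 Noreph standard time.
The standard-time date in Noreph, 30 September 2026, does not fall between 26 April and 25 September, so daylight saving is not in effect and Noreph is at UTC−01:00.
11:00 UTC − 1h = 10:00 Noreph.

10:00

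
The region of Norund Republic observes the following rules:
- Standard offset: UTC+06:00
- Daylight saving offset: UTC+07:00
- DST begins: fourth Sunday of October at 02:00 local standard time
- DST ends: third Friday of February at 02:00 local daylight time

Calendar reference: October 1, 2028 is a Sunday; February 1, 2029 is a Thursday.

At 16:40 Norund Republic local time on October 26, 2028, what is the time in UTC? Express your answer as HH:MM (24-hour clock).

1 October 2028 is a Sunday, so the first Sunday is October 1 and the fourth is October 22.
1 February 2029 is a Thursday, so the first Friday is February 2 and the third is February 16.
October 26, 2028 falls between 22 October 2028 and 16 February 2029, so daylight saving is in effect and Norund Republic is at UTC+07:00.
16:40 local − 7h = 09:40 UTC.

09:40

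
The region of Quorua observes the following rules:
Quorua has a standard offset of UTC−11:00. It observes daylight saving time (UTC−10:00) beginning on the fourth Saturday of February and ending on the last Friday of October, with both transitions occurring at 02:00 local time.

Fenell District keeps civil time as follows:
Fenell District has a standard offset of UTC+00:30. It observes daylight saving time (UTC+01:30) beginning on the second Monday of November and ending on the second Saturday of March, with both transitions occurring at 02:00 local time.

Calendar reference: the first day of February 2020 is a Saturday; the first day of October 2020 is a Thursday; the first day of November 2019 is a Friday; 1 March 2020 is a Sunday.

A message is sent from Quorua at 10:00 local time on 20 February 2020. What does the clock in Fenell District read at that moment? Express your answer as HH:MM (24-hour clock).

1 February 2020 is a Saturday, so the first Saturday is February 1 and the fourth is February 22.
1 October 2020 is a Thursday, so Fridays fall on 2, 9, 16, 23, 30; the last is October 30.
Daylight saving runs 22 February – 30 October; 20 February 2020 is outside that window, so Quorua is on standard time at UTC−11:00.
10:00 Quorua + 11h = 21:00 UTC.
1 November 2019 is a Friday, so the first Monday is November 4 and the second is November 11.
1 March 2020 is a Sunday, so the first Saturday is March 7 and the second is March 14.
At the standard offset (UTC+00:30), 21:00 UTC + 0h30m = 21:30 Fenell District standard time.
Daylight saving runs 11 November 2019 – 14 March 2020; the standard-time date in Fenell District, 20 February 2020, is inside that window, so Fenell District is at UTC+01:30.
21:00 UTC + 1h30m = 22:30 Fenell District.

22:30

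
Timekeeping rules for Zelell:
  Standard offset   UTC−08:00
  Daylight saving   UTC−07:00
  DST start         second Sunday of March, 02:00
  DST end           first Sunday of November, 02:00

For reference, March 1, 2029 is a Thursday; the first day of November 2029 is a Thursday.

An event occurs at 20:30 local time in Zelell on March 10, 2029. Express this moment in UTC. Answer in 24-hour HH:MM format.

04:30

1 March 2029 is a Thursday, so the first Sunday is March 4 and the second is March 11.
1 November 2029 is a Thursday, so the first Sunday is November 4.
March 10, 2029 is outside the daylight-saving period (11 March – 4 November), so Zelell is on standard time, UTC−08:00.
20:30 local + 8h = 04:30 UTC (rolling into the next day, 11 March 2029).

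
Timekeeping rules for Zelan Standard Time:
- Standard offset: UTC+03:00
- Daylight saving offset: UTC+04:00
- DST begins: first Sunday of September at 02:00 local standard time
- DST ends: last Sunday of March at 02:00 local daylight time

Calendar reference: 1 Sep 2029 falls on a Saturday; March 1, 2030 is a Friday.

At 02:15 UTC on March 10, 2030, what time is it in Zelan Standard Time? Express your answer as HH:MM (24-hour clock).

06:15

1 September 2029 is a Saturday, so the first Sunday is September 2.
1 March 2030 is a Friday, so Sundays fall on 3, 10, 17, 24, 31; the last is March 31.
At the standard offset (UTC+03:00), 02:15 UTC + 3h = 05:15 Zelan Standard Time standard time.
The standard-time date in Zelan Standard Time, March 10, 2030, lies within the daylight-saving period (2 September 2029 – 31 March 2030), so Zelan Standard Time is on daylight time, UTC+04:00.
02:15 UTC + 4h = 06:15 local.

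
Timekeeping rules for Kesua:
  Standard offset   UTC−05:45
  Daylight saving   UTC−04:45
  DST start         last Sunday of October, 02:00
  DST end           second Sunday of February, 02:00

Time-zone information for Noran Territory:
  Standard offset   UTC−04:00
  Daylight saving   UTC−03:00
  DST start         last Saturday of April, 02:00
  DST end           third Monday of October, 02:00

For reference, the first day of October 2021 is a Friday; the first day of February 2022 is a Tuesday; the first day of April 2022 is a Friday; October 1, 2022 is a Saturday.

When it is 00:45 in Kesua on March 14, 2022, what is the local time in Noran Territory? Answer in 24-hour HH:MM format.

02:30

1 October 2021 is a Friday, so Sundays fall on 3, 10, 17, 24, 31; the last is October 31.
1 February 2022 is a Tuesday, so the first Sunday is February 6 and the second is February 13.
Daylight saving runs 31 October 2021 – 13 February 2022; March 14, 2022 is outside that window, so Kesua is on standard time at UTC−05:45.
00:45 Kesua + 5h45m = 06:30 UTC.
1 April 2022 is a Friday, so Saturdays fall on 2, 9, 16, 23, 30; the last is April 30.
1 October 2022 is a Saturday, so the first Monday is October 3 and the third is October 17.
At the standard offset (UTC−04:00), 06:30 UTC − 4h = 02:30 Noran Territory standard time.
Daylight saving runs 30 April – 17 October; the standard-time date in Noran Territory, March 14, 2022, is outside that window, so Noran Territory is on standard time at UTC−04:00.
06:30 UTC − 4h = 02:30 Noran Territory.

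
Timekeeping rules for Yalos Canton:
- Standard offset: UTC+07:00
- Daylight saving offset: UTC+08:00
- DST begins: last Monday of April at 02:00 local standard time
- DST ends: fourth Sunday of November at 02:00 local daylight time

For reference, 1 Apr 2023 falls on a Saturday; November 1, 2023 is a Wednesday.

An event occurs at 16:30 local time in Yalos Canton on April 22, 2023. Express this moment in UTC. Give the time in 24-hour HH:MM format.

09:30

1 April 2023 is a Saturday, so Mondays fall on 3, 10, 17, 24; the last is April 24.
1 November 2023 is a Wednesday, so the first Sunday is November 5 and the fourth is November 26.
April 22, 2023 does not fall between 24 April and 26 November, so daylight saving is not in effect and Yalos Canton is at UTC+07:00.
16:30 local − 7h = 09:30 UTC.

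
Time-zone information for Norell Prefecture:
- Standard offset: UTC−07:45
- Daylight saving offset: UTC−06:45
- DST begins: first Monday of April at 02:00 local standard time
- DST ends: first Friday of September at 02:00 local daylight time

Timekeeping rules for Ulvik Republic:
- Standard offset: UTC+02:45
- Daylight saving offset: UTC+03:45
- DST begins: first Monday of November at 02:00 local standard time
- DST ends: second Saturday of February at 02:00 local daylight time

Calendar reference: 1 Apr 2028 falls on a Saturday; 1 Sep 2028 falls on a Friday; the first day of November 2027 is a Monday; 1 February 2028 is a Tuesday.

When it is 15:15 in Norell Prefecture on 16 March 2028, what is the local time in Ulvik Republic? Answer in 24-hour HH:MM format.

01:45

1 April 2028 is a Saturday, so the first Monday is April 3.
1 September 2028 is a Friday, so the first Friday is September 1.
16 March 2028 is outside the daylight-saving period (3 April – 1 September), so Norell Prefecture is on standard time, UTC−07:45.
15:15 Norell Prefecture + 7h45m = 23:00 UTC.
1 November 2027 is a Monday, so the first Monday is November 1.
1 February 2028 is a Tuesday, so the first Saturday is February 5 and the second is February 12.
At the standard offset (UTC+02:45), 23:00 UTC + 2h45m = 01:45 Ulvik Republic standard time (rolling into the next day, 17 March 2028).
The standard-time date in Ulvik Republic, 17 March 2028, is outside the daylight-saving period (1 November 2027 – 12 February 2028), so Ulvik Republic is on standard time, UTC+02:45.
23:00 UTC + 2h45m = 01:45 Ulvik Republic (rolling into the next day, 17 March 2028).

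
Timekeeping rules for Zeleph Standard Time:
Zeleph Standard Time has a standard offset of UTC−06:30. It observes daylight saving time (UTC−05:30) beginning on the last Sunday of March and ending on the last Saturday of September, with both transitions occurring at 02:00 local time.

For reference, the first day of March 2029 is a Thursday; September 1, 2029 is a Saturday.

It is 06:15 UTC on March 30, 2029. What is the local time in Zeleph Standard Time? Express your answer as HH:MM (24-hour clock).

00:45

1 March 2029 is a Thursday, so Sundays fall on 4, 11, 18, 25; the last is March 25.
1 September 2029 is a Saturday, so Saturdays fall on 1, 8, 15, 22, 29; the last is September 29.
At the standard offset (UTC−06:30), 06:15 UTC − 6h30m = 23:45 Zeleph Standard Time standard time (rolling into the previous day, 29 March 2029).
The standard-time date in Zeleph Standard Time, March 29, 2029, falls between 25 March and 29 September, so daylight saving is in effect and Zeleph Standard Time is at UTC−05:30.
06:15 UTC − 5h30m = 00:45 local.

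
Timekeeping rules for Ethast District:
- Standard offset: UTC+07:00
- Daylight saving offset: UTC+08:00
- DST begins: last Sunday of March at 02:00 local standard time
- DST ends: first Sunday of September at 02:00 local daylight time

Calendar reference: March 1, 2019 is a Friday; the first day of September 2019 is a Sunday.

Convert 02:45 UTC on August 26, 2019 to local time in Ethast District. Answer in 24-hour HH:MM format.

10:45

1 March 2019 is a Friday, so Sundays fall on 3, 10, 17, 24, 31; the last is March 31.
1 September 2019 is a Sunday, so the first Sunday is September 1.
At the standard offset (UTC+07:00), 02:45 UTC + 7h = 09:45 Ethast District standard time.
The standard-time date in Ethast District, August 26, 2019, lies within the daylight-saving period (31 March – 1 September), so Ethast District is on daylight time, UTC+08:00.
02:45 UTC + 8h = 10:45 local.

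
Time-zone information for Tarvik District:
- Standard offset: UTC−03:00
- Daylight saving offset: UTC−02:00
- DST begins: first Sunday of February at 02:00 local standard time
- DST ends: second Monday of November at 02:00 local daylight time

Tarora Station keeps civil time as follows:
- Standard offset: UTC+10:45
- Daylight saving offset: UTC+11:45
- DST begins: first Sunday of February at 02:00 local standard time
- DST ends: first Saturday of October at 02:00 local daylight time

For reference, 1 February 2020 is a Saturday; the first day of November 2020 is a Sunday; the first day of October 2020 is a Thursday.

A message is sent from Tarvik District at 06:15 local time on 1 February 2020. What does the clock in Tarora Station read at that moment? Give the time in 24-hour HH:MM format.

1 February 2020 is a Saturday, so the first Sunday is February 2.
1 November 2020 is a Sunday, so the first Monday is November 2 and the second is November 9.
Daylight saving runs 2 February – 9 November; 1 February 2020 is outside that window, so Tarvik District is on standard time at UTC−03:00.
06:15 Tarvik District + 3h = 09:15 UTC.
1 February 2020 is a Saturday, so the first Sunday is February 2.
1 October 2020 is a Thursday, so the first Saturday is October 3.
At the standard offset (UTC+10:45), 09:15 UTC + 10h45m = 20:00 Tarora Station standard time.
The standard-time date in Tarora Station, 1 February 2020, does not fall between 2 February and 3 October, so daylight saving is not in effect and Tarora Station is at UTC+10:45.
09:15 UTC + 10h45m = 20:00 Tarora Station.

20:00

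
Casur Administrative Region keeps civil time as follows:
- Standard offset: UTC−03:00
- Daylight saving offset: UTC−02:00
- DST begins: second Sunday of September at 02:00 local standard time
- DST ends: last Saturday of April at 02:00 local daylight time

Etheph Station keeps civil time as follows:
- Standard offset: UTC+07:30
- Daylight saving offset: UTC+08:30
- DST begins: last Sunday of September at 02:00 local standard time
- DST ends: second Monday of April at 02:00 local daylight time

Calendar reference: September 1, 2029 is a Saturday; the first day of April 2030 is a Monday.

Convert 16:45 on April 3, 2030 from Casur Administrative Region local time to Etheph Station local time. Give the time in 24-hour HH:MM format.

03:15

1 September 2029 is a Saturday, so the first Sunday is September 2 and the second is September 9.
1 April 2030 is a Monday, so Saturdays fall on 6, 13, 20, 27; the last is April 27.
Daylight saving runs 9 September 2029 – 27 April 2030; April 3, 2030 is inside that window, so Casur Administrative Region is at UTC−02:00.
16:45 Casur Administrative Region + 2h = 18:45 UTC.
1 September 2029 is a Saturday, so Sundays fall on 2, 9, 16, 23, 30; the last is September 30.
1 April 2030 is a Monday, so the first Monday is April 1 and the second is April 8.
At the standard offset (UTC+07:30), 18:45 UTC + 7h30m = 02:15 Etheph Station standard time (rolling into the next day, 4 April 2030).
Daylight saving runs 30 September 2029 – 8 April 2030; the standard-time date in Etheph Station, April 4, 2030, is inside that window, so Etheph Station is at UTC+08:30.
18:45 UTC + 8h30m = 03:15 Etheph Station (rolling into the next day, 4 April 2030).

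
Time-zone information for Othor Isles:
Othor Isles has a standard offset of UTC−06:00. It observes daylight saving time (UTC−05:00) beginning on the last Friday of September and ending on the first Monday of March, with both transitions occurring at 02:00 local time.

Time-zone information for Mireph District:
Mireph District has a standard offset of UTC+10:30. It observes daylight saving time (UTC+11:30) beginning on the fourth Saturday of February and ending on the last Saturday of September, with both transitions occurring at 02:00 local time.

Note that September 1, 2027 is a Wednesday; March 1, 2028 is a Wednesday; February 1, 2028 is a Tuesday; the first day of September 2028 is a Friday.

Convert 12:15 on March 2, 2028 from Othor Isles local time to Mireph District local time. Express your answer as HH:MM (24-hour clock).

04:45

1 September 2027 is a Wednesday, so Fridays fall on 3, 10, 17, 24; the last is September 24.
1 March 2028 is a Wednesday, so the first Monday is March 6.
Daylight saving runs 24 September 2027 – 6 March 2028; March 2, 2028 is inside that window, so Othor Isles is at UTC−05:00.
12:15 Othor Isles + 5h = 17:15 UTC.
1 February 2028 is a Tuesday, so the first Saturday is February 5 and the fourth is February 26.
1 September 2028 is a Friday, so Saturdays fall on 2, 9, 16, 23, 30; the last is September 30.
At the standard offset (UTC+10:30), 17:15 UTC + 10h30m = 03:45 Mireph District standard time (rolling into the next day, 3 March 2028).
The standard-time date in Mireph District, March 3, 2028, lies within the daylight-saving period (26 February – 30 September), so Mireph District is on daylight time, UTC+11:30.
17:15 UTC + 11h30m = 04:45 Mireph District (rolling into the next day, 3 March 2028).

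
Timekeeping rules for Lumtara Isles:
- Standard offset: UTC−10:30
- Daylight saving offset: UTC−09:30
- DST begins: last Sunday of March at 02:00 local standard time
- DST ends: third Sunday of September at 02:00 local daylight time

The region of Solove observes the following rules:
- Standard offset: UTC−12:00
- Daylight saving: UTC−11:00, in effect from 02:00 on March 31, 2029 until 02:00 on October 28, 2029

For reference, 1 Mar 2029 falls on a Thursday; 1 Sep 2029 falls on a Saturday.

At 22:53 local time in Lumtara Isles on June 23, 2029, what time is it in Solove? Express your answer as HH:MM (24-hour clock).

1 March 2029 is a Thursday, so Sundays fall on 4, 11, 18, 25; the last is March 25.
1 September 2029 is a Saturday, so the first Sunday is September 2 and the third is September 16.
June 23, 2029 lies within the daylight-saving period (25 March – 16 September), so Lumtara Isles is on daylight time, UTC−09:30.
22:53 Lumtara Isles + 9h30m = 08:23 UTC (rolling into the next day, 24 June 2029).
At the standard offset (UTC−12:00), 08:23 UTC − 12h = 20:23 Solove standard time (rolling into the previous day, 23 June 2029).
Daylight saving runs 31 March – 28 October; the standard-time date in Solove, June 23, 2029, is inside that window, so Solove is at UTC−11:00.
08:23 UTC − 11h = 21:23 Solove (rolling into the previous day, 23 June 2029).

21:23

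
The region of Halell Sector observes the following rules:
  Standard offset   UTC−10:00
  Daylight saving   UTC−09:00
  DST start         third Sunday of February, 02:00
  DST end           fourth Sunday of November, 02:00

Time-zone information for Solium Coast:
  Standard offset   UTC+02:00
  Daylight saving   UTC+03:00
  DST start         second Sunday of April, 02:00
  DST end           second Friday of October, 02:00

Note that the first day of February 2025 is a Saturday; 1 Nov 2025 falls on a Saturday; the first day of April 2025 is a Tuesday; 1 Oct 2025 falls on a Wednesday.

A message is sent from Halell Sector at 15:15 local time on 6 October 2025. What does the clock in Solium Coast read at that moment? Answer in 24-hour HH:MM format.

1 February 2025 is a Saturday, so the first Sunday is February 2 and the third is February 16.
1 November 2025 is a Saturday, so the first Sunday is November 2 and the fourth is November 23.
Daylight saving runs 16 February – 23 November; 6 October 2025 is inside that window, so Halell Sector is at UTC−09:00.
15:15 Halell Sector + 9h = 00:15 UTC (rolling into the next day, 7 October 2025).
1 April 2025 is a Tuesday, so the first Sunday is April 6 and the second is April 13.
1 October 2025 is a Wednesday, so the first Friday is October 3 and the second is October 10.
At the standard offset (UTC+02:00), 00:15 UTC + 2h = 02:15 Solium Coast standard time.
Daylight saving runs 13 April – 10 October; the standard-time date in Solium Coast, 7 October 2025, is inside that window, so Solium Coast is at UTC+03:00.
00:15 UTC + 3h = 03:15 Solium Coast.

03:15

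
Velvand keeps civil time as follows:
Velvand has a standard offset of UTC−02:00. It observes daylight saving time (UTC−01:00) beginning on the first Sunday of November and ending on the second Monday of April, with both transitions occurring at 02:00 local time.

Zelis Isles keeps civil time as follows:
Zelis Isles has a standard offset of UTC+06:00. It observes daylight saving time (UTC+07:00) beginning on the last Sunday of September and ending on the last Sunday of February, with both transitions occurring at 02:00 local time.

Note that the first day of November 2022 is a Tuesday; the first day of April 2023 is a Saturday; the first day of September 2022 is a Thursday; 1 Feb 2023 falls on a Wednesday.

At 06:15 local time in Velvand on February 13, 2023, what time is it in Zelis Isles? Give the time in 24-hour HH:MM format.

1 November 2022 is a Tuesday, so the first Sunday is November 6.
1 April 2023 is a Saturday, so the first Monday is April 3 and the second is April 10.
February 13, 2023 lies within the daylight-saving period (6 November 2022 – 10 April 2023), so Velvand is on daylight time, UTC−01:00.
06:15 Velvand + 1h = 07:15 UTC.
1 September 2022 is a Thursday, so Sundays fall on 4, 11, 18, 25; the last is September 25.
1 February 2023 is a Wednesday, so Sundays fall on 5, 12, 19, 26; the last is February 26.
At the standard offset (UTC+06:00), 07:15 UTC + 6h = 13:15 Zelis Isles standard time.
The standard-time date in Zelis Isles, February 13, 2023, falls between 25 September 2022 and 26 February 2023, so daylight saving is in effect and Zelis Isles is at UTC+07:00.
07:15 UTC + 7h = 14:15 Zelis Isles.

14:15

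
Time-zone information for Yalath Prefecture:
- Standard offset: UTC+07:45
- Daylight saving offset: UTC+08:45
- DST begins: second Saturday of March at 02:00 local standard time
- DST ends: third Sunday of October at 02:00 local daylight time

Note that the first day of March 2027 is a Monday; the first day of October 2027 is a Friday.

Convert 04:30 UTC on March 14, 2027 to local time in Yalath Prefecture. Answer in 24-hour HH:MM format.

13:15

1 March 2027 is a Monday, so the first Saturday is March 6 and the second is March 13.
1 October 2027 is a Friday, so the first Sunday is October 3 and the third is October 17.
At the standard offset (UTC+07:45), 04:30 UTC + 7h45m = 12:15 Yalath Prefecture standard time.
The standard-time date in Yalath Prefecture, March 14, 2027, lies within the daylight-saving period (13 March – 17 October), so Yalath Prefecture is on daylight time, UTC+08:45.
04:30 UTC + 8h45m = 13:15 local.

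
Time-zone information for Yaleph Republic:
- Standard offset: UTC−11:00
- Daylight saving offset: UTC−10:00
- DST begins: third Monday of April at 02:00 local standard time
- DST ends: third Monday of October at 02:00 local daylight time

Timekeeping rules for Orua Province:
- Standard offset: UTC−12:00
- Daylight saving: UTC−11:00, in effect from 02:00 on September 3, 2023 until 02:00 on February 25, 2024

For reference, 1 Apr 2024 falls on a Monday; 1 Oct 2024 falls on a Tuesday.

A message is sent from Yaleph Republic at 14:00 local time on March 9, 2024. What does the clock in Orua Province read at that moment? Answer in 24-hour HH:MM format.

1 April 2024 is a Monday, so the first Monday is April 1 and the third is April 15.
1 October 2024 is a Tuesday, so the first Monday is October 7 and the third is October 21.
Daylight saving runs 15 April – 21 October; March 9, 2024 is outside that window, so Yaleph Republic is on standard time at UTC−11:00.
14:00 Yaleph Republic + 11h = 01:00 UTC (rolling into the next day, 10 March 2024).
At the standard offset (UTC−12:00), 01:00 UTC − 12h = 13:00 Orua Province standard time (rolling into the previous day, 9 March 2024).
Daylight saving runs 3 September 2023 – 25 February 2024; the standard-time date in Orua Province, March 9, 2024, is outside that window, so Orua Province is on standard time at UTC−12:00.
01:00 UTC − 12h = 13:00 Orua Province (rolling into the previous day, 9 March 2024).

13:00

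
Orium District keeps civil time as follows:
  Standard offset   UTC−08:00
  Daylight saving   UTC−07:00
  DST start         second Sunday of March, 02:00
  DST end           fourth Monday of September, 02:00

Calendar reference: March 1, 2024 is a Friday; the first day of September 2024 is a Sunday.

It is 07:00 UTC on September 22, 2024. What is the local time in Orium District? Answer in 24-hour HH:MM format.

1 March 2024 is a Friday, so the first Sunday is March 3 and the second is March 10.
1 September 2024 is a Sunday, so the first Monday is September 2 and the fourth is September 23.
At the standard offset (UTC−08:00), 07:00 UTC − 8h = 23:00 Orium District standard time (rolling into the previous day, 21 September 2024).
The standard-time date in Orium District, September 21, 2024, falls between 10 March and 23 September, so daylight saving is in effect and Orium District is at UTC−07:00.
07:00 UTC − 7h = 00:00 local.

00:00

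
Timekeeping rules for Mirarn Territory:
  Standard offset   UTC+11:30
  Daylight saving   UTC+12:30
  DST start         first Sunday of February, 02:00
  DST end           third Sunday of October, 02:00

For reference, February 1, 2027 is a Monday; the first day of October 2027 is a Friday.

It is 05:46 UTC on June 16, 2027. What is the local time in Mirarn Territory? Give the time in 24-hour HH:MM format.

18:16

1 February 2027 is a Monday, so the first Sunday is February 7.
1 October 2027 is a Friday, so the first Sunday is October 3 and the third is October 17.
At the standard offset (UTC+11:30), 05:46 UTC + 11h30m = 17:16 Mirarn Territory standard time.
Daylight saving runs 7 February – 17 October; the standard-time date in Mirarn Territory, June 16, 2027, is inside that window, so Mirarn Territory is at UTC+12:30.
05:46 UTC + 12h30m = 18:16 local.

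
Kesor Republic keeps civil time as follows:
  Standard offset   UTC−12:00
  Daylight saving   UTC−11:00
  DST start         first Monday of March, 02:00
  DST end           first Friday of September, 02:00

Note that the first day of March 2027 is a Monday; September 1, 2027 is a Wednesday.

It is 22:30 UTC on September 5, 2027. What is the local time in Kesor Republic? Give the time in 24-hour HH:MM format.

1 March 2027 is a Monday, so the first Monday is March 1.
1 September 2027 is a Wednesday, so the first Friday is September 3.
At the standard offset (UTC−12:00), 22:30 UTC − 12h = 10:30 Kesor Republic standard time.
Daylight saving runs 1 March – 3 September; the standard-time date in Kesor Republic, September 5, 2027, is outside that window, so Kesor Republic is on standard time at UTC−12:00.
22:30 UTC − 12h = 10:30 local.

10:30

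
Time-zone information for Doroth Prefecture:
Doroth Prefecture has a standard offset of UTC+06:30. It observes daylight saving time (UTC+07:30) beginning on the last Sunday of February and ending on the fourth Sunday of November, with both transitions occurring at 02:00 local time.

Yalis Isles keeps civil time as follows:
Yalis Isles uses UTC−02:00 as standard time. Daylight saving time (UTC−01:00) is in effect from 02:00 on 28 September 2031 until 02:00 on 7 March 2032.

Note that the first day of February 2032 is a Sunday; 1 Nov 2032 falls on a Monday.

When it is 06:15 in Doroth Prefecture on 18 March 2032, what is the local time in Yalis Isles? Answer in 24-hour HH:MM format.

20:45

1 February 2032 is a Sunday, so Sundays fall on 1, 8, 15, 22, 29; the last is February 29.
1 November 2032 is a Monday, so the first Sunday is November 7 and the fourth is November 28.
18 March 2032 falls between 29 February and 28 November, so daylight saving is in effect and Doroth Prefecture is at UTC+07:30.
06:15 Doroth Prefecture − 7h30m = 22:45 UTC (rolling into the previous day, 17 March 2032).
At the standard offset (UTC−02:00), 22:45 UTC − 2h = 20:45 Yalis Isles standard time.
The standard-time date in Yalis Isles, 17 March 2032, is outside the daylight-saving period (28 September 2031 – 7 March 2032), so Yalis Isles is on standard time, UTC−02:00.
22:45 UTC − 2h = 20:45 Yalis Isles.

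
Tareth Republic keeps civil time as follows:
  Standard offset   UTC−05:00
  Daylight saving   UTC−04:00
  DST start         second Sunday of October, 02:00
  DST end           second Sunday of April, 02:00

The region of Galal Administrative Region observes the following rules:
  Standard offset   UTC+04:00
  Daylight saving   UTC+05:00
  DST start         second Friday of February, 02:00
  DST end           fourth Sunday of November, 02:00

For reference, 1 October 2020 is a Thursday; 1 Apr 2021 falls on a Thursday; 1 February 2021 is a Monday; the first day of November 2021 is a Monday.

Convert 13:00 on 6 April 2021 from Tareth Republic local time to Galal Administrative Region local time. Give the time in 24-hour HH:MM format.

22:00

1 October 2020 is a Thursday, so the first Sunday is October 4 and the second is October 11.
1 April 2021 is a Thursday, so the first Sunday is April 4 and the second is April 11.
6 April 2021 falls between 11 October 2020 and 11 April 2021, so daylight saving is in effect and Tareth Republic is at UTC−04:00.
13:00 Tareth Republic + 4h = 17:00 UTC.
1 February 2021 is a Monday, so the first Friday is February 5 and the second is February 12.
1 November 2021 is a Monday, so the first Sunday is November 7 and the fourth is November 28.
At the standard offset (UTC+04:00), 17:00 UTC + 4h = 21:00 Galal Administrative Region standard time.
Daylight saving runs 12 February – 28 November; the standard-time date in Galal Administrative Region, 6 April 2021, is inside that window, so Galal Administrative Region is at UTC+05:00.
17:00 UTC + 5h = 22:00 Galal Administrative Region.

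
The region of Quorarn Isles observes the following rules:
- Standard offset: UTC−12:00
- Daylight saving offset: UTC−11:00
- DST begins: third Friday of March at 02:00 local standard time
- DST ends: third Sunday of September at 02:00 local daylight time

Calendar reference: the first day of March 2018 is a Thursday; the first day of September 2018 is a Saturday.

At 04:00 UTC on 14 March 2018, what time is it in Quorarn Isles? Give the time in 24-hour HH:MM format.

1 March 2018 is a Thursday, so the first Friday is March 2 and the third is March 16.
1 September 2018 is a Saturday, so the first Sunday is September 2 and the third is September 16.
At the standard offset (UTC−12:00), 04:00 UTC − 12h = 16:00 Quorarn Isles standard time (rolling into the previous day, 13 March 2018).
The standard-time date in Quorarn Isles, 13 March 2018, is outside the daylight-saving period (16 March – 16 September), so Quorarn Isles is on standard time, UTC−12:00.
04:00 UTC − 12h = 16:00 local (rolling into the previous day, 13 March 2018).

16:00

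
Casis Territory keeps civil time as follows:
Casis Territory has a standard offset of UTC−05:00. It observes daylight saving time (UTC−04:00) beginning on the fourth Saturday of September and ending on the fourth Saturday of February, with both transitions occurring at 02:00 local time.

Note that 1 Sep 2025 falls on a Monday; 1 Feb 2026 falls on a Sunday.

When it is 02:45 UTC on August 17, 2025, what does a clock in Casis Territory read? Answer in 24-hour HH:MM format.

21:45

1 September 2025 is a Monday, so the first Saturday is September 6 and the fourth is September 27.
1 February 2026 is a Sunday, so the first Saturday is February 7 and the fourth is February 28.
At the standard offset (UTC−05:00), 02:45 UTC − 5h = 21:45 Casis Territory standard time (rolling into the previous day, 16 August 2025).
Daylight saving runs 27 September 2025 – 28 February 2026; the standard-time date in Casis Territory, August 16, 2025, is outside that window, so Casis Territory is on standard time at UTC−05:00.
02:45 UTC − 5h = 21:45 local (rolling into the previous day, 16 August 2025).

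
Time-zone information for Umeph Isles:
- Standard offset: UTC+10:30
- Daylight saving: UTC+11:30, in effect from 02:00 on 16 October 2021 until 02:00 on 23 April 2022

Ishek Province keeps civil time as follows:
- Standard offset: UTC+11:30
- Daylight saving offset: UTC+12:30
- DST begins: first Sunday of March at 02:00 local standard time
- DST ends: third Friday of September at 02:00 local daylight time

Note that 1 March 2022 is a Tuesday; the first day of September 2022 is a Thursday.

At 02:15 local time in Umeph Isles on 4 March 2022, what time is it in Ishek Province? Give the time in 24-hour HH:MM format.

02:15

Daylight saving runs 16 October 2021 – 23 April 2022; 4 March 2022 is inside that window, so Umeph Isles is at UTC+11:30.
02:15 Umeph Isles − 11h30m = 14:45 UTC (rolling into the previous day, 3 March 2022).
1 March 2022 is a Tuesday, so the first Sunday is March 6.
1 September 2022 is a Thursday, so the first Friday is September 2 and the third is September 16.
At the standard offset (UTC+11:30), 14:45 UTC + 11h30m = 02:15 Ishek Province standard time (rolling into the next day, 4 March 2022).
The standard-time date in Ishek Province, 4 March 2022, does not fall between 6 March and 16 September, so daylight saving is not in effect and Ishek Province is at UTC+11:30.
14:45 UTC + 11h30m = 02:15 Ishek Province (rolling into the next day, 4 March 2022).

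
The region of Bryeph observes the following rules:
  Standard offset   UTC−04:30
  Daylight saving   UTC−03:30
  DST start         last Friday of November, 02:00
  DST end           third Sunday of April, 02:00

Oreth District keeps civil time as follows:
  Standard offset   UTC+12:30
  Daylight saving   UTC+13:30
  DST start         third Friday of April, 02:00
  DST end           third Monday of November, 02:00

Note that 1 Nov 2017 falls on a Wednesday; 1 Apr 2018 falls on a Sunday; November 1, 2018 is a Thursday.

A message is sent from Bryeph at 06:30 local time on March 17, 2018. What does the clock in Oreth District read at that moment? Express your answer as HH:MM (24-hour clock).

1 November 2017 is a Wednesday, so Fridays fall on 3, 10, 17, 24; the last is November 24.
1 April 2018 is a Sunday, so the first Sunday is April 1 and the third is April 15.
March 17, 2018 lies within the daylight-saving period (24 November 2017 – 15 April 2018), so Bryeph is on daylight time, UTC−03:30.
06:30 Bryeph + 3h30m = 10:00 UTC.
1 April 2018 is a Sunday, so the first Friday is April 6 and the third is April 20.
1 November 2018 is a Thursday, so the first Monday is November 5 and the third is November 19.
At the standard offset (UTC+12:30), 10:00 UTC + 12h30m = 22:30 Oreth District standard time.
The standard-time date in Oreth District, March 17, 2018, is outside the daylight-saving period (20 April – 19 November), so Oreth District is on standard time, UTC+12:30.
10:00 UTC + 12h30m = 22:30 Oreth District.

22:30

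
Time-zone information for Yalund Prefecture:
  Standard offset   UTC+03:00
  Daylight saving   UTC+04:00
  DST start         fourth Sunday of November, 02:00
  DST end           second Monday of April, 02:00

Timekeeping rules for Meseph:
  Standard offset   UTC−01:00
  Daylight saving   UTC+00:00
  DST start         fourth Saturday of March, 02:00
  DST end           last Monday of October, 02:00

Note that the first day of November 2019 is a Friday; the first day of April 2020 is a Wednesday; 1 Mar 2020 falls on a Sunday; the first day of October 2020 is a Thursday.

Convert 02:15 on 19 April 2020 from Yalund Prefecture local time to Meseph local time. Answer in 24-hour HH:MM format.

1 November 2019 is a Friday, so the first Sunday is November 3 and the fourth is November 24.
1 April 2020 is a Wednesday, so the first Monday is April 6 and the second is April 13.
19 April 2020 does not fall between 24 November 2019 and 13 April 2020, so daylight saving is not in effect and Yalund Prefecture is at UTC+03:00.
02:15 Yalund Prefecture − 3h = 23:15 UTC (rolling into the previous day, 18 April 2020).
1 March 2020 is a Sunday, so the first Saturday is March 7 and the fourth is March 28.
1 October 2020 is a Thursday, so Mondays fall on 5, 12, 19, 26; the last is October 26.
At the standard offset (UTC−01:00), 23:15 UTC − 1h = 22:15 Meseph standard time.
The standard-time date in Meseph, 18 April 2020, lies within the daylight-saving period (28 March – 26 October), so Meseph is on daylight time, UTC+00:00.
23:15 UTC + 0h = 23:15 Meseph.

23:15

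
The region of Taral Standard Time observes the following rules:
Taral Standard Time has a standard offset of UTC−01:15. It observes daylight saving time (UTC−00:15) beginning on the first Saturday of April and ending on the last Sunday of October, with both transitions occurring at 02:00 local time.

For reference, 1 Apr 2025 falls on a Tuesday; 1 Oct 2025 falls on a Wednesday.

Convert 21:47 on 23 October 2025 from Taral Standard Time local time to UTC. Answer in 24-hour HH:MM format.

1 April 2025 is a Tuesday, so the first Saturday is April 5.
1 October 2025 is a Wednesday, so Sundays fall on 5, 12, 19, 26; the last is October 26.
Daylight saving runs 5 April – 26 October; 23 October 2025 is inside that window, so Taral Standard Time is at UTC−00:15.
21:47 local + 0h15m = 22:02 UTC.

22:02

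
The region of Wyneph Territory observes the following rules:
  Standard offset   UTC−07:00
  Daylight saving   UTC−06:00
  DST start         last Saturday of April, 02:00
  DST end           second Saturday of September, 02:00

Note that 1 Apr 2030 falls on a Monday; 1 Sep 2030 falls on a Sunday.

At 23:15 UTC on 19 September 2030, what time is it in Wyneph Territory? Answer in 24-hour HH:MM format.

1 April 2030 is a Monday, so Saturdays fall on 6, 13, 20, 27; the last is April 27.
1 September 2030 is a Sunday, so the first Saturday is September 7 and the second is September 14.
At the standard offset (UTC−07:00), 23:15 UTC − 7h = 16:15 Wyneph Territory standard time.
The standard-time date in Wyneph Territory, 19 September 2030, is outside the daylight-saving period (27 April – 14 September), so Wyneph Territory is on standard time, UTC−07:00.
23:15 UTC − 7h = 16:15 local.

16:15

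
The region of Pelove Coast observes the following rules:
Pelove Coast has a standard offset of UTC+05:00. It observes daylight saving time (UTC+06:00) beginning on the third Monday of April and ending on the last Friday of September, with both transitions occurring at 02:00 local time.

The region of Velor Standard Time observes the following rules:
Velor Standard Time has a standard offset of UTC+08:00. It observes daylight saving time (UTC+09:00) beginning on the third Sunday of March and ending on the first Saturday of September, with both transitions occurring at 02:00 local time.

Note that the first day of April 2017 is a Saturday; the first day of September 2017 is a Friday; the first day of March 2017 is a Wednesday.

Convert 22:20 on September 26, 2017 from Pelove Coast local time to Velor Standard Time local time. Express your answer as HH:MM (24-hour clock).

1 April 2017 is a Saturday, so the first Monday is April 3 and the third is April 17.
1 September 2017 is a Friday, so Fridays fall on 1, 8, 15, 22, 29; the last is September 29.
Daylight saving runs 17 April – 29 September; September 26, 2017 is inside that window, so Pelove Coast is at UTC+06:00.
22:20 Pelove Coast − 6h = 16:20 UTC.
1 March 2017 is a Wednesday, so the first Sunday is March 5 and the third is March 19.
1 September 2017 is a Friday, so the first Saturday is September 2.
At the standard offset (UTC+08:00), 16:20 UTC + 8h = 00:20 Velor Standard Time standard time (rolling into the next day, 27 September 2017).
Daylight saving runs 19 March – 2 September; the standard-time date in Velor Standard Time, September 27, 2017, is outside that window, so Velor Standard Time is on standard time at UTC+08:00.
16:20 UTC + 8h = 00:20 Velor Standard Time (rolling into the next day, 27 September 2017).

00:20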